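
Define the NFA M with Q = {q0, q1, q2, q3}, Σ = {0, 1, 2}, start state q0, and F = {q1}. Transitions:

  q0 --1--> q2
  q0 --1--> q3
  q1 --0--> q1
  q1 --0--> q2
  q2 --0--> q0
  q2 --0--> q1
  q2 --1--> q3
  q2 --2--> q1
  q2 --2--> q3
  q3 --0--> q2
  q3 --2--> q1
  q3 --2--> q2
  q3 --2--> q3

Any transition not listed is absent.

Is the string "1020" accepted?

Yes

Start in {q0}.
Read '1': q0→{q2, q3}; now {q2, q3}.
Read '0': q2→{q0, q1}, q3→{q2}; now {q0, q1, q2}.
Read '2': q0→∅, q1→∅, q2→{q1, q3}; now {q1, q3}.
Read '0': q1→{q1, q2}, q3→{q2}; now {q1, q2}.
The final set {q1, q2} contains the accepting state q1.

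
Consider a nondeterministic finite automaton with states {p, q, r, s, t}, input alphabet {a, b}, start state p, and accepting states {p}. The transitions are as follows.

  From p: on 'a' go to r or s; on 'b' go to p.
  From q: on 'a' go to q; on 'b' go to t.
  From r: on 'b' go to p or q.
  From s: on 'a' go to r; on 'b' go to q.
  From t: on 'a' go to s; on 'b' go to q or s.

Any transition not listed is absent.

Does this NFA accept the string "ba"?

No

Start in {p}.
Read 'b': {p} → {p}.
Read 'a': {p} → {r, s}.
The final set {r, s} contains no accepting state.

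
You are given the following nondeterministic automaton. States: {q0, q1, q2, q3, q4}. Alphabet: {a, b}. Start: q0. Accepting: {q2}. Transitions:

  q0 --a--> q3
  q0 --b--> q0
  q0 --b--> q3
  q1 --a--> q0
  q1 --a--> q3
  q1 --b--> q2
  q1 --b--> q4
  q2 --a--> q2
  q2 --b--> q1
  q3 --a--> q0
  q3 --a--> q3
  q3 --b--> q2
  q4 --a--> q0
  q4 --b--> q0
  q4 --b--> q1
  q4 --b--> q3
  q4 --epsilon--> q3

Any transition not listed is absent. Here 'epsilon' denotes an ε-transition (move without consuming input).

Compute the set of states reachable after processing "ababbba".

Start in {q0}.
Read 'a': q0→{q3}; now {q3}.
Read 'b': q3→{q2}; now {q2}.
Read 'a': q2→{q2}; now {q2}.
Read 'b': q2→{q1}; now {q1}.
Read 'b': q1→{q2, q4}; union {q2, q4}; ε-closure = {q2, q3, q4}.
Read 'b': q2→{q1}, q3→{q2}, q4→{q0, q1, q3}; now {q0, q1, q2, q3}.
Read 'a': q0→{q3}, q1→{q0, q3}, q2→{q2}, q3→{q0, q3}; now {q0, q2, q3}.

{q0, q2, q3}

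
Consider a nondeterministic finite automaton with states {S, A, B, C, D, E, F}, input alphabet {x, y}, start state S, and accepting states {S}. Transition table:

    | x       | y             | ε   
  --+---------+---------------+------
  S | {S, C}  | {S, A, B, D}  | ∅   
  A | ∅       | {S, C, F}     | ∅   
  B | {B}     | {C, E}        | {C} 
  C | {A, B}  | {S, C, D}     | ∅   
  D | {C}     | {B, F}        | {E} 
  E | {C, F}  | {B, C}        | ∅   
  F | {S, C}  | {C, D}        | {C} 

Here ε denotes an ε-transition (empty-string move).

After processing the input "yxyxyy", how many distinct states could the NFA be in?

7

Start in {S}.
Read 'y': {S} → {S, A, B, C, D, E}.
Read 'x': {S, A, B, C, D, E} → {S, A, B, C, F}.
Read 'y': {S, A, B, C, F} → {S, A, B, C, D, E, F}.
Read 'x': {S, A, B, C, D, E, F} → {S, A, B, C, F}.
Read 'y': {S, A, B, C, F} → {S, A, B, C, D, E, F}.
Read 'y': {S, A, B, C, D, E, F} → {S, A, B, C, D, E, F}.
That set has 7 states.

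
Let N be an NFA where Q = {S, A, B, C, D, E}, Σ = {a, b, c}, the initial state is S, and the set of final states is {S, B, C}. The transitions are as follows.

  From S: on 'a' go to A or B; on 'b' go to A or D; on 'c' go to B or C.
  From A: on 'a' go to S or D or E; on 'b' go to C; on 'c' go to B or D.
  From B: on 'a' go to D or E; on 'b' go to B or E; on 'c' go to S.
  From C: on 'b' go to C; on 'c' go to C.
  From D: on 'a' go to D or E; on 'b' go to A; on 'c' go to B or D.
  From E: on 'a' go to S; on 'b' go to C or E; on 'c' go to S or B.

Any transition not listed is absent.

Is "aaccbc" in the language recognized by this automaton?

Yes

Start in {S}.
Read 'a': S→{A, B}; now {A, B}.
Read 'a': A→{S, D, E}, B→{D, E}; now {S, D, E}.
Read 'c': S→{B, C}, D→{B, D}, E→{S, B}; now {S, B, C, D}.
Read 'c': S→{B, C}, B→{S}, C→{C}, D→{B, D}; now {S, B, C, D}.
Read 'b': S→{A, D}, B→{B, E}, C→{C}, D→{A}; now {A, B, C, D, E}.
Read 'c': A→{B, D}, B→{S}, C→{C}, D→{B, D}, E→{S, B}; now {S, B, C, D}.
The final set {S, B, C, D} contains the accepting states S, B, C.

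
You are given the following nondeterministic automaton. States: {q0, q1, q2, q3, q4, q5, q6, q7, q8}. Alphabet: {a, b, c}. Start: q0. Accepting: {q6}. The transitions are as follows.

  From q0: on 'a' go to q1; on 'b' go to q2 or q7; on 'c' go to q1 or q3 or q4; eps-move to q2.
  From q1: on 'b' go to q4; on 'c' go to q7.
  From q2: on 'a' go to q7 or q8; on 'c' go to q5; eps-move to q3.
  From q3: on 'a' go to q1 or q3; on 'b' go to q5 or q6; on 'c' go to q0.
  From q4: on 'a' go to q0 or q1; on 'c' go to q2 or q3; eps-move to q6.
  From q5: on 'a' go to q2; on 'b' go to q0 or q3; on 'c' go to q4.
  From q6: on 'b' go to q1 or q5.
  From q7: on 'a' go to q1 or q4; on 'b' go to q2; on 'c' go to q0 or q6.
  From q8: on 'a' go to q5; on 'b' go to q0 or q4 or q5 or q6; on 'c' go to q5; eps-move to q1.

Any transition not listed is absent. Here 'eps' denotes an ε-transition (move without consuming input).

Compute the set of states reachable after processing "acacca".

Start: ε-closure({q0}) = {q0, q2, q3}.
Read 'a': {q0, q2, q3} → {q1, q3, q7, q8}.
Read 'c': {q1, q3, q7, q8} → {q0, q2, q3, q5, q6, q7}.
Read 'a': {q0, q2, q3, q5, q6, q7} → {q1, q2, q3, q4, q6, q7, q8}.
Read 'c': {q1, q2, q3, q4, q6, q7, q8} → {q0, q2, q3, q5, q6, q7}.
Read 'c': {q0, q2, q3, q5, q6, q7} → {q0, q1, q2, q3, q4, q5, q6}.
Read 'a': {q0, q1, q2, q3, q4, q5, q6} → {q0, q1, q2, q3, q7, q8}.

{q0, q1, q2, q3, q7, q8}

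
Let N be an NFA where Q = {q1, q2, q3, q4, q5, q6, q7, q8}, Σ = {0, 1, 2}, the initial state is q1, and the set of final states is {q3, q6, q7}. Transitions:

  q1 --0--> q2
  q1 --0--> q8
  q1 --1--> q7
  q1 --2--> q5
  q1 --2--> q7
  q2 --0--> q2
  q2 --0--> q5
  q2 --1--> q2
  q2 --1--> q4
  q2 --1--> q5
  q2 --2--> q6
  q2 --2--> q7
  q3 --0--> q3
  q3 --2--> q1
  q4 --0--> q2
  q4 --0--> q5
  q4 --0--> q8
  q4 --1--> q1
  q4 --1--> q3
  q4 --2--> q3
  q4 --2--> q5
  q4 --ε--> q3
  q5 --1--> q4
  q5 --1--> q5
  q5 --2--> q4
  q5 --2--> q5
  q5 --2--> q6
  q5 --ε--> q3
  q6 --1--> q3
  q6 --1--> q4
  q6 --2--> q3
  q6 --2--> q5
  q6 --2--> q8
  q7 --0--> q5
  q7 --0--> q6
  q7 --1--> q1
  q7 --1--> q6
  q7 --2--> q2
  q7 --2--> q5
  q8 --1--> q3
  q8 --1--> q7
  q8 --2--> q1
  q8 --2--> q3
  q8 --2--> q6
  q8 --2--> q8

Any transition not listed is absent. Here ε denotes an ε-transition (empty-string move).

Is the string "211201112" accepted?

Yes

Start in {q1}.
Read '2': {q1} → {q3, q5, q7}.
Read '1': {q3, q5, q7} → {q1, q3, q4, q5, q6}.
Read '1': {q1, q3, q4, q5, q6} → {q1, q3, q4, q5, q7}.
Read '2': {q1, q3, q4, q5, q7} → {q1, q2, q3, q4, q5, q6, q7}.
Read '0': {q1, q2, q3, q4, q5, q6, q7} → {q2, q3, q5, q6, q8}.
Read '1': {q2, q3, q5, q6, q8} → {q2, q3, q4, q5, q7}.
Read '1': {q2, q3, q4, q5, q7} → {q1, q2, q3, q4, q5, q6}.
Read '1': {q1, q2, q3, q4, q5, q6} → {q1, q2, q3, q4, q5, q7}.
Read '2': {q1, q2, q3, q4, q5, q7} → {q1, q2, q3, q4, q5, q6, q7}.
The final set {q1, q2, q3, q4, q5, q6, q7} contains the accepting states q3, q6, q7.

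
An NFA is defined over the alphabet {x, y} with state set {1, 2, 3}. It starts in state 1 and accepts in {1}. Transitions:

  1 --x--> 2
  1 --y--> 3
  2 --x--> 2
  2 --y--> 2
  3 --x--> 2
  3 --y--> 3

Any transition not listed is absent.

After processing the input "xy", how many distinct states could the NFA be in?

Start in {1}.
Read 'x': {1} → {2}.
Read 'y': {2} → {2}.
That set has 1 state.

1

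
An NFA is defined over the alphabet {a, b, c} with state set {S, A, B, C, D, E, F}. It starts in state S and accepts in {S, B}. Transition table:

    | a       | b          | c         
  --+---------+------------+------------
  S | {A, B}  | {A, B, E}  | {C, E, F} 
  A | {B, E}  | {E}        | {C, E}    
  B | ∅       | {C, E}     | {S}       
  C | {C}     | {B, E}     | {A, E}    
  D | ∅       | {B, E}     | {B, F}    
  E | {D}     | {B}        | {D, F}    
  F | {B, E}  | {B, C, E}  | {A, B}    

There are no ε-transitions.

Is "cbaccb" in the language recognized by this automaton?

Start in {S}.
Read 'c': S→{C, E, F}; now {C, E, F}.
Read 'b': C→{B, E}, E→{B}, F→{B, C, E}; now {B, C, E}.
Read 'a': B→∅, C→{C}, E→{D}; now {C, D}.
Read 'c': C→{A, E}, D→{B, F}; now {A, B, E, F}.
Read 'c': A→{C, E}, B→{S}, E→{D, F}, F→{A, B}; now {S, A, B, C, D, E, F}.
Read 'b': S→{A, B, E}, A→{E}, B→{C, E}, C→{B, E}, D→{B, E}, E→{B}, F→{B, C, E}; now {A, B, C, E}.
The final set {A, B, C, E} contains the accepting state B.

Yes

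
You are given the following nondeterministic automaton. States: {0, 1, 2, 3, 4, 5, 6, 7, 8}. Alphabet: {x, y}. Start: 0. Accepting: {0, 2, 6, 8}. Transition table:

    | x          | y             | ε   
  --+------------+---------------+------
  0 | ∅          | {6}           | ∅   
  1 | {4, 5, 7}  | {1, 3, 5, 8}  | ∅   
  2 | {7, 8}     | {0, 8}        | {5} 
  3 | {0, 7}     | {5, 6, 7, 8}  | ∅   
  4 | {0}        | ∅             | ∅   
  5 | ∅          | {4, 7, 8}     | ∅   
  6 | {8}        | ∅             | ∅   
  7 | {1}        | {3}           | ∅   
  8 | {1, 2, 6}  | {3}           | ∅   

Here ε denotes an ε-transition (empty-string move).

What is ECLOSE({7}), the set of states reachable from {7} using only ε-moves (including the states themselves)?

Begin with {7}.
No ε-moves leave this set, so the closure equals the set itself.

{7}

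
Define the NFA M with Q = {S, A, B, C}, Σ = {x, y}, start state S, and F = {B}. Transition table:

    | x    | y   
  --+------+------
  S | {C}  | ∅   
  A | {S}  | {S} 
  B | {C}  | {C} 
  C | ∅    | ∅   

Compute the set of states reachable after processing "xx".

Start in {S}.
Read 'x': S→{C}; now {C}.
Read 'x': C→∅; now ∅.

∅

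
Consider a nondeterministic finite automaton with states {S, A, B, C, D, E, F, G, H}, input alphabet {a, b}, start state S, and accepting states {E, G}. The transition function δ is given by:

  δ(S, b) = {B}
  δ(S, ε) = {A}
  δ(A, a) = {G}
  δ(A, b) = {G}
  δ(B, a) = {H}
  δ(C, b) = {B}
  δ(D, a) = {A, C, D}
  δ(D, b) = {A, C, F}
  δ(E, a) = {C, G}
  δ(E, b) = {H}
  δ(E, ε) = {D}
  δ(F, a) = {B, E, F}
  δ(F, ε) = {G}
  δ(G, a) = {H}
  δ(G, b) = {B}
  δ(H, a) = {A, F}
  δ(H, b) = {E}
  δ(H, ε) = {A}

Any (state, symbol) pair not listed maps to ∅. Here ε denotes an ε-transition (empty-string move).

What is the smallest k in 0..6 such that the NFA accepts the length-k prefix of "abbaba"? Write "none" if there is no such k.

1

Start: ε-closure({S}) = {S, A}.
Read 'a': S→∅, A→{G}; now {G}.
None of the earlier sets intersect F, but {G} does.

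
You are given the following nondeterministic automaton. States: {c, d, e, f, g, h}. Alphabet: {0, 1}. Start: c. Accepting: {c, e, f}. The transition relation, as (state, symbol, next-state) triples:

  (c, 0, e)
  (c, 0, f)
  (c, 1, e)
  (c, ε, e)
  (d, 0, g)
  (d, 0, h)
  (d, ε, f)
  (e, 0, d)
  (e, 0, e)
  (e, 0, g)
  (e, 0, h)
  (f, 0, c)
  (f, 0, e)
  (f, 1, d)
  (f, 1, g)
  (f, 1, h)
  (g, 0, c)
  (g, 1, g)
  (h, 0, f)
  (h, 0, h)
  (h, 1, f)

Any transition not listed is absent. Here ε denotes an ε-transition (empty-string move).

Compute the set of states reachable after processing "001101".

{d, e, f, g, h}

Start: ε-closure({c}) = {c, e}.
Read '0': {c, e} → {d, e, f, g, h}.
Read '0': {d, e, f, g, h} → {c, d, e, f, g, h}.
Read '1': {c, d, e, f, g, h} → {d, e, f, g, h}.
Read '1': {d, e, f, g, h} → {d, f, g, h}.
Read '0': {d, f, g, h} → {c, e, f, g, h}.
Read '1': {c, e, f, g, h} → {d, e, f, g, h}.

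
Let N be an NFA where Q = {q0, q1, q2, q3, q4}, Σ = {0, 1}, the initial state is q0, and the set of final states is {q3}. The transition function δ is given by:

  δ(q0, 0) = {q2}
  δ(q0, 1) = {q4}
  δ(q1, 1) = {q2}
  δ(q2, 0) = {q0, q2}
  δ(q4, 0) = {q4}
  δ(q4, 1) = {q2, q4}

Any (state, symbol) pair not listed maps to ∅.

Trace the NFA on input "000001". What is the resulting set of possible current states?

Start in {q0}.
Read '0': {q0} → {q2}.
Read '0': {q2} → {q0, q2}.
Read '0': {q0, q2} → {q0, q2}.
Read '0': {q0, q2} → {q0, q2}.
Read '0': {q0, q2} → {q0, q2}.
Read '1': {q0, q2} → {q4}.

{q4}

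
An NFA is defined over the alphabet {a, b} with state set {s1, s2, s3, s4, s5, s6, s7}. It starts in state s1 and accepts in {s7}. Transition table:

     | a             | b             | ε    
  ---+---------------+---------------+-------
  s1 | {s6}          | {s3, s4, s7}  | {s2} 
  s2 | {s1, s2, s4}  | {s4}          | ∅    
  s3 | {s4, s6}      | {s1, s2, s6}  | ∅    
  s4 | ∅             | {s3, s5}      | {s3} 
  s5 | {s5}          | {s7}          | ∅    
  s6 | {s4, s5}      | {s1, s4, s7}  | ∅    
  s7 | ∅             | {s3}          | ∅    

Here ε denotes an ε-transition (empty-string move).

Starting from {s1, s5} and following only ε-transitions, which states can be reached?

{s1, s2, s5}

Begin with {s1, s5}.
ε-move s1 → s2; add s2.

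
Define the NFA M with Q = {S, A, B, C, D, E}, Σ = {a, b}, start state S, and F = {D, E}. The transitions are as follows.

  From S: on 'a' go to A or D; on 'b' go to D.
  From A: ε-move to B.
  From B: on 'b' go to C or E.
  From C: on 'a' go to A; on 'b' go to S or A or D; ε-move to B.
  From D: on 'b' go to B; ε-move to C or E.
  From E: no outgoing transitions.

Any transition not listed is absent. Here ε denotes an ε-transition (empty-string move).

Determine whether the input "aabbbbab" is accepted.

Start in {S}.
Read 'a': S→{A, D}; union {A, D}; ε-closure = {A, B, C, D, E}.
Read 'a': A→∅, B→∅, C→{A}, D→∅, E→∅; union {A}; ε-closure = {A, B}.
Read 'b': A→∅, B→{C, E}; union {C, E}; ε-closure = {B, C, E}.
Read 'b': B→{C, E}, C→{S, A, D}, E→∅; union {S, A, C, D, E}; ε-closure = {S, A, B, C, D, E}.
Read 'b': S→{D}, A→∅, B→{C, E}, C→{S, A, D}, D→{B}, E→∅; now {S, A, B, C, D, E}.
Read 'b': S→{D}, A→∅, B→{C, E}, C→{S, A, D}, D→{B}, E→∅; now {S, A, B, C, D, E}.
Read 'a': S→{A, D}, A→∅, B→∅, C→{A}, D→∅, E→∅; union {A, D}; ε-closure = {A, B, C, D, E}.
Read 'b': A→∅, B→{C, E}, C→{S, A, D}, D→{B}, E→∅; now {S, A, B, C, D, E}.
The final set {S, A, B, C, D, E} contains the accepting states D, E.

Yes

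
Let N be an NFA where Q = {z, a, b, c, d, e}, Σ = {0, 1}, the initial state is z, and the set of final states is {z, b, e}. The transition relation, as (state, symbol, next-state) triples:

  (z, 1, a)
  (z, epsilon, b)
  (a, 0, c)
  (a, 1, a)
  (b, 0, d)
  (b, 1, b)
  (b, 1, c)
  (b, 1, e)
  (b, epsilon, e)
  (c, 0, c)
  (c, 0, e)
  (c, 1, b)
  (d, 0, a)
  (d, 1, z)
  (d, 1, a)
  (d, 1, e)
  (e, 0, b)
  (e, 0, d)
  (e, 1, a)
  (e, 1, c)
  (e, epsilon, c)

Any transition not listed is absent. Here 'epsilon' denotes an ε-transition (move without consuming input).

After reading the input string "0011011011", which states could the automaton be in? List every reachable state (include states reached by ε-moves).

Start: ε-closure({z}) = {z, b, c, e}.
Read '0': z→∅, b→{d}, c→{c, e}, e→{b, d}; now {b, c, d, e}.
Read '0': b→{d}, c→{c, e}, d→{a}, e→{b, d}; now {a, b, c, d, e}.
Read '1': a→{a}, b→{b, c, e}, c→{b}, d→{z, a, e}, e→{a, c}; now {z, a, b, c, e}.
Read '1': z→{a}, a→{a}, b→{b, c, e}, c→{b}, e→{a, c}; now {a, b, c, e}.
Read '0': a→{c}, b→{d}, c→{c, e}, e→{b, d}; now {b, c, d, e}.
Read '1': b→{b, c, e}, c→{b}, d→{z, a, e}, e→{a, c}; now {z, a, b, c, e}.
Read '1': z→{a}, a→{a}, b→{b, c, e}, c→{b}, e→{a, c}; now {a, b, c, e}.
Read '0': a→{c}, b→{d}, c→{c, e}, e→{b, d}; now {b, c, d, e}.
Read '1': b→{b, c, e}, c→{b}, d→{z, a, e}, e→{a, c}; now {z, a, b, c, e}.
Read '1': z→{a}, a→{a}, b→{b, c, e}, c→{b}, e→{a, c}; now {a, b, c, e}.

{a, b, c, e}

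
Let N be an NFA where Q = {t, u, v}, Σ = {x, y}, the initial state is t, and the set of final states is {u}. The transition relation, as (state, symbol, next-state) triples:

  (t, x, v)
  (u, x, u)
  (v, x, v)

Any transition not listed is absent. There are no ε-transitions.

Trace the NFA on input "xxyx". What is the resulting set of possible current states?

∅

Start in {t}.
Read 'x': t→{v}; now {v}.
Read 'x': v→{v}; now {v}.
Read 'y': v→∅; now ∅.
The set is empty and remains empty for the remaining 1 symbol.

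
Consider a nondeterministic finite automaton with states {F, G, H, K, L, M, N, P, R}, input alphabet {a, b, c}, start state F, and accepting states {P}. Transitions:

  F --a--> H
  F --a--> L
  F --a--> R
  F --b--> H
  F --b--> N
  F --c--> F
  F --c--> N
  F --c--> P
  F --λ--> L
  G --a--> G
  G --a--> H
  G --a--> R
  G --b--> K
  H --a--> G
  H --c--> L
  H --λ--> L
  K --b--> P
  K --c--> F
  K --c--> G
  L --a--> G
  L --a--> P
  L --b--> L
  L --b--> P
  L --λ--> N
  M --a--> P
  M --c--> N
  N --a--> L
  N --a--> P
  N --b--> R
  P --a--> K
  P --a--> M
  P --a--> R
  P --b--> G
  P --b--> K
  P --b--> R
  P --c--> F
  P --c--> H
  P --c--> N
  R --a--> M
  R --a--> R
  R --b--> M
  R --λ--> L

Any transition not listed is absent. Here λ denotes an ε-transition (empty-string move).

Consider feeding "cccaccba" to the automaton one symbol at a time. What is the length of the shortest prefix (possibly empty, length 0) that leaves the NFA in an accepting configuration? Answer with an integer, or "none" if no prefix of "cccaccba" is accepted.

Start: ε-closure({F}) = {F, L, N}.
Read 'c': F→{F, N, P}, L→∅, N→∅; union {F, N, P}; ε-closure = {F, L, N, P}.
None of the earlier sets intersect F, but {F, L, N, P} does.

1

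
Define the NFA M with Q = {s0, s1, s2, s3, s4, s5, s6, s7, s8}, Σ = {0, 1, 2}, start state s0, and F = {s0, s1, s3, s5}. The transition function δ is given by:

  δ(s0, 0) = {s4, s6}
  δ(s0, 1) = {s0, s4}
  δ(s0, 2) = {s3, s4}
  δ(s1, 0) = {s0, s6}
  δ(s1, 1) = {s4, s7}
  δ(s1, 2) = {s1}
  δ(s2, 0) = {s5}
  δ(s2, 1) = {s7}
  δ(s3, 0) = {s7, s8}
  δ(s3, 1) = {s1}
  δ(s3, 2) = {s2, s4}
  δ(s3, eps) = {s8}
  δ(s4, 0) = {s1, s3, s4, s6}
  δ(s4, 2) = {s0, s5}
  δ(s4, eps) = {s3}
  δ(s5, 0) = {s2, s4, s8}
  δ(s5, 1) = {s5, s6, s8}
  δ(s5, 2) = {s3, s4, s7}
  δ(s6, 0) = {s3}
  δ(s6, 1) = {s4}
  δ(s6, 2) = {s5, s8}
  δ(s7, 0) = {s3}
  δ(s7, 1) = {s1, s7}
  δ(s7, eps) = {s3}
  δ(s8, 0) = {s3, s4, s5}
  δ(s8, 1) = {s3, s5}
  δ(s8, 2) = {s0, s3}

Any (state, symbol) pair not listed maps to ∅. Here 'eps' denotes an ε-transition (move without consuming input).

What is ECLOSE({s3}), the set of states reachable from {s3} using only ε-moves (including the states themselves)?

{s3, s8}

Begin with {s3}.
ε-move s3 → s8; add s8.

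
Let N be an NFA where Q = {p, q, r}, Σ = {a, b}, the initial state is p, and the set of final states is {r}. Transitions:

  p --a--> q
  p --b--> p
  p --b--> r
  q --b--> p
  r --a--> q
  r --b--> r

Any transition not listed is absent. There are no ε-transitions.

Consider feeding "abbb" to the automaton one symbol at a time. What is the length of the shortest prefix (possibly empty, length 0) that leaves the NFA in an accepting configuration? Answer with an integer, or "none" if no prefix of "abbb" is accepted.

Start in {p}.
Read 'a': {p} → {q}.
Read 'b': {q} → {p}.
Read 'b': {p} → {p, r}.
None of the earlier sets intersect F, but {p, r} does.

3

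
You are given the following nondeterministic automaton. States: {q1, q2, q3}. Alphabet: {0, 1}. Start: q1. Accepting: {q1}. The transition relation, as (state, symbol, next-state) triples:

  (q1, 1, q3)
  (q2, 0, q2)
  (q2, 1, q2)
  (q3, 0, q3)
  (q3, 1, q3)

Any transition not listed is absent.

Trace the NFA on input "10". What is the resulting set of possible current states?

Start in {q1}.
Read '1': {q1} → {q3}.
Read '0': {q3} → {q3}.

{q3}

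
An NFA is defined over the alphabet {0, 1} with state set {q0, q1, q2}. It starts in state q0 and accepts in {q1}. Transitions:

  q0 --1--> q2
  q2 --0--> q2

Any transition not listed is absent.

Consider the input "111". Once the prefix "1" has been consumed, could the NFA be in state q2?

Start in {q0}.
Read '1': {q0} → {q2}.
State q2 is in {q2}.

Yes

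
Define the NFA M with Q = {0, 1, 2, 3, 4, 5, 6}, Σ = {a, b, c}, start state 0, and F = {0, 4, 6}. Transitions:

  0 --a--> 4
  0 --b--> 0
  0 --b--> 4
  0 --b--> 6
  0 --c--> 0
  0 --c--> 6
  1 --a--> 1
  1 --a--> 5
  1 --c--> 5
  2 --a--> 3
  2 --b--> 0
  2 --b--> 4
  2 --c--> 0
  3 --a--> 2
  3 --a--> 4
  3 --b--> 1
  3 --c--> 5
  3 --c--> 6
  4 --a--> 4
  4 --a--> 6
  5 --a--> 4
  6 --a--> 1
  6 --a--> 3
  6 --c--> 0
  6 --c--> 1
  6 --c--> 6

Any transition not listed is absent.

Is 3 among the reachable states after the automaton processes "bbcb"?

Start in {0}.
Read 'b': 0→{0, 4, 6}; now {0, 4, 6}.
Read 'b': 0→{0, 4, 6}, 4→∅, 6→∅; now {0, 4, 6}.
Read 'c': 0→{0, 6}, 4→∅, 6→{0, 1, 6}; now {0, 1, 6}.
Read 'b': 0→{0, 4, 6}, 1→∅, 6→∅; now {0, 4, 6}.
State 3 is not in {0, 4, 6}.

No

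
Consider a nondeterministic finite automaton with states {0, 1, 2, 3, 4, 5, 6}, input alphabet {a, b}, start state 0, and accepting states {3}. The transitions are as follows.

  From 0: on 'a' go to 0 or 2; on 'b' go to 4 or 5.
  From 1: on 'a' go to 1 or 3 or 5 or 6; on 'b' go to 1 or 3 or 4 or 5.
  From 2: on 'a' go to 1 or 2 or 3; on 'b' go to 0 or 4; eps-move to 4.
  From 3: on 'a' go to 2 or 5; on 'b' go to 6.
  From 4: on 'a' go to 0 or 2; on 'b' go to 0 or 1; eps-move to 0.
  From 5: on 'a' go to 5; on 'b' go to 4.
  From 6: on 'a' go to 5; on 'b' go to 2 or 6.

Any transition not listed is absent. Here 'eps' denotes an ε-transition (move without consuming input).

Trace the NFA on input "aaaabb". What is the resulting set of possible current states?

Start in {0}.
Read 'a': 0→{0, 2}; union {0, 2}; ε-closure = {0, 2, 4}.
Read 'a': 0→{0, 2}, 2→{1, 2, 3}, 4→{0, 2}; union {0, 1, 2, 3}; ε-closure = {0, 1, 2, 3, 4}.
Read 'a': 0→{0, 2}, 1→{1, 3, 5, 6}, 2→{1, 2, 3}, 3→{2, 5}, 4→{0, 2}; union {0, 1, 2, 3, 5, 6}; ε-closure = {0, 1, 2, 3, 4, 5, 6}.
Read 'a': 0→{0, 2}, 1→{1, 3, 5, 6}, 2→{1, 2, 3}, 3→{2, 5}, 4→{0, 2}, 5→{5}, 6→{5}; union {0, 1, 2, 3, 5, 6}; ε-closure = {0, 1, 2, 3, 4, 5, 6}.
Read 'b': 0→{4, 5}, 1→{1, 3, 4, 5}, 2→{0, 4}, 3→{6}, 4→{0, 1}, 5→{4}, 6→{2, 6}; now {0, 1, 2, 3, 4, 5, 6}.
Read 'b': 0→{4, 5}, 1→{1, 3, 4, 5}, 2→{0, 4}, 3→{6}, 4→{0, 1}, 5→{4}, 6→{2, 6}; now {0, 1, 2, 3, 4, 5, 6}.

{0, 1, 2, 3, 4, 5, 6}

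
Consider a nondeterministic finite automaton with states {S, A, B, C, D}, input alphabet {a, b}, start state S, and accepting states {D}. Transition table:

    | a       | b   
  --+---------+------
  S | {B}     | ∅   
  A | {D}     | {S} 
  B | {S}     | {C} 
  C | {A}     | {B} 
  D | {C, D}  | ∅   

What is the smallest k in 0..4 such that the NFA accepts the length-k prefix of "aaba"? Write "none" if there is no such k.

Start in {S}.
Read 'a': S→{B}; now {B}.
Read 'a': B→{S}; now {S}.
Read 'b': S→∅; now ∅.
The set is empty and remains empty for the remaining 1 symbol.
No reachable set along the way intersects F.

none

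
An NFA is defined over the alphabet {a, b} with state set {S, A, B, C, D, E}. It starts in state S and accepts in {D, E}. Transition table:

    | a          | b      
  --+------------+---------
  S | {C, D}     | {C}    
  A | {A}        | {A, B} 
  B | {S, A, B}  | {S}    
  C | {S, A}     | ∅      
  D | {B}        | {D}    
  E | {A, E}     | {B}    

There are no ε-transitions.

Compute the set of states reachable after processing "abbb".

{D}

Start in {S}.
Read 'a': S→{C, D}; now {C, D}.
Read 'b': C→∅, D→{D}; now {D}.
Read 'b': D→{D}; now {D}.
Read 'b': D→{D}; now {D}.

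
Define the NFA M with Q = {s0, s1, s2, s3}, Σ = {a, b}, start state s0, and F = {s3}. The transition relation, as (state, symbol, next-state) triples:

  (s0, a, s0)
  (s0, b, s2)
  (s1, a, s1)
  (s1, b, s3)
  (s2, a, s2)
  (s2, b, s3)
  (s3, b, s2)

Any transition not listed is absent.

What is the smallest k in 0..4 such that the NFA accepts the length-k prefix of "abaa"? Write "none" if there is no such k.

none

Start in {s0}.
Read 'a': s0→{s0}; now {s0}.
Read 'b': s0→{s2}; now {s2}.
Read 'a': s2→{s2}; now {s2}.
Read 'a': s2→{s2}; now {s2}.
No reachable set along the way intersects F.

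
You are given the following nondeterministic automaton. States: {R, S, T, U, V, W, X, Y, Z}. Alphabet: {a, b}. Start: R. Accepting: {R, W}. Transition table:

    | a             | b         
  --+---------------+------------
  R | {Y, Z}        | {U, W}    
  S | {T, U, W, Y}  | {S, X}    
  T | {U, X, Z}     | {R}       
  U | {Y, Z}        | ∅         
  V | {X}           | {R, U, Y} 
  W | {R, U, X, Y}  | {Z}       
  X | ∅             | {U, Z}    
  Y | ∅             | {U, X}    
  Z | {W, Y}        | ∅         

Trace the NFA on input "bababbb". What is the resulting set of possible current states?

Start in {R}.
Read 'b': {R} → {U, W}.
Read 'a': {U, W} → {R, U, X, Y, Z}.
Read 'b': {R, U, X, Y, Z} → {U, W, X, Z}.
Read 'a': {U, W, X, Z} → {R, U, W, X, Y, Z}.
Read 'b': {R, U, W, X, Y, Z} → {U, W, X, Z}.
Read 'b': {U, W, X, Z} → {U, Z}.
Read 'b': {U, Z} → ∅.

∅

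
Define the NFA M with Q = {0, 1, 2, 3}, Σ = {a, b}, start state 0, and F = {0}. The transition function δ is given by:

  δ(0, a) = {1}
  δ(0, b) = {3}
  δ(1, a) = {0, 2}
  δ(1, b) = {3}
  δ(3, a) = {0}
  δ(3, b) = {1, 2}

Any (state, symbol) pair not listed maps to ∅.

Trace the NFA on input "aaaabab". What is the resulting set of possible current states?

Start in {0}.
Read 'a': {0} → {1}.
Read 'a': {1} → {0, 2}.
Read 'a': {0, 2} → {1}.
Read 'a': {1} → {0, 2}.
Read 'b': {0, 2} → {3}.
Read 'a': {3} → {0}.
Read 'b': {0} → {3}.

{3}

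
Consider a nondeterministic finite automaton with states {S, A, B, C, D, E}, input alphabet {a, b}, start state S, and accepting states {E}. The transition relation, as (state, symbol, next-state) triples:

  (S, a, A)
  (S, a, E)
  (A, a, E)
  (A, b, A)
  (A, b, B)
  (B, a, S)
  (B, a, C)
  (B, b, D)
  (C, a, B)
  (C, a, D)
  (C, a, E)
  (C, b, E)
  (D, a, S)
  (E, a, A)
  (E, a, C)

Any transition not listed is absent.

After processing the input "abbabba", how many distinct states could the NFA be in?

0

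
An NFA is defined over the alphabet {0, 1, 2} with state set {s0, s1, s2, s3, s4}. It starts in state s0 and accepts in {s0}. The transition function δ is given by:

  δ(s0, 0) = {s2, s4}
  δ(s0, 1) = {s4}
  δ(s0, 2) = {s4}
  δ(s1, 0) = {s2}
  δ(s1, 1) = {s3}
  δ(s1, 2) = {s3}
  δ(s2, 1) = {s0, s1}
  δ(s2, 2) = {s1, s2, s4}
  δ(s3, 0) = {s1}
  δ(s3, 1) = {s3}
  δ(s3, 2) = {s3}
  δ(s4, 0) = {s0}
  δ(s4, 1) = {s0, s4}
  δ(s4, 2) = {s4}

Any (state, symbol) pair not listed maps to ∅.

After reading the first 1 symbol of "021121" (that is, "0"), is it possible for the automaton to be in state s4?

Yes

Start in {s0}.
Read '0': {s0} → {s2, s4}.
State s4 is in {s2, s4}.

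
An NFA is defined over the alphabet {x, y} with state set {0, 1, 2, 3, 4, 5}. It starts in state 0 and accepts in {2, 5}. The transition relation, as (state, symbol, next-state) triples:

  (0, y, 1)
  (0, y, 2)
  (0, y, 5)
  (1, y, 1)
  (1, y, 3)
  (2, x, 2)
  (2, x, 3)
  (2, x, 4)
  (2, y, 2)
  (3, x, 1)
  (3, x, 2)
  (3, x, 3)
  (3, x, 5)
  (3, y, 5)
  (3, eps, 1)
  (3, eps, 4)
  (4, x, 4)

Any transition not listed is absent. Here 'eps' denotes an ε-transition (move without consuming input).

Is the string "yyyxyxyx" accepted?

Start in {0}.
Read 'y': 0→{1, 2, 5}; now {1, 2, 5}.
Read 'y': 1→{1, 3}, 2→{2}, 5→∅; union {1, 2, 3}; ε-closure = {1, 2, 3, 4}.
Read 'y': 1→{1, 3}, 2→{2}, 3→{5}, 4→∅; union {1, 2, 3, 5}; ε-closure = {1, 2, 3, 4, 5}.
Read 'x': 1→∅, 2→{2, 3, 4}, 3→{1, 2, 3, 5}, 4→{4}, 5→∅; now {1, 2, 3, 4, 5}.
Read 'y': 1→{1, 3}, 2→{2}, 3→{5}, 4→∅, 5→∅; union {1, 2, 3, 5}; ε-closure = {1, 2, 3, 4, 5}.
Read 'x': 1→∅, 2→{2, 3, 4}, 3→{1, 2, 3, 5}, 4→{4}, 5→∅; now {1, 2, 3, 4, 5}.
Read 'y': 1→{1, 3}, 2→{2}, 3→{5}, 4→∅, 5→∅; union {1, 2, 3, 5}; ε-closure = {1, 2, 3, 4, 5}.
Read 'x': 1→∅, 2→{2, 3, 4}, 3→{1, 2, 3, 5}, 4→{4}, 5→∅; now {1, 2, 3, 4, 5}.
The final set {1, 2, 3, 4, 5} contains the accepting states 2, 5.

Yes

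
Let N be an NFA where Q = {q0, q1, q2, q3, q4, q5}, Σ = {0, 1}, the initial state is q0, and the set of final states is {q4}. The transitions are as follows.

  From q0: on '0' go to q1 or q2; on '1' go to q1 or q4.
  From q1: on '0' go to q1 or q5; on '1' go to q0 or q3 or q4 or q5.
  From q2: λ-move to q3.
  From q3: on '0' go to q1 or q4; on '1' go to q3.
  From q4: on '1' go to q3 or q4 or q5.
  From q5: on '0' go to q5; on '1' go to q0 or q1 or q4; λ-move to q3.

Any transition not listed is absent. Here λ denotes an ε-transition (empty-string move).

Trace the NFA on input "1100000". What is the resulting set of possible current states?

Start in {q0}.
Read '1': {q0} → {q1, q4}.
Read '1': {q1, q4} → {q0, q3, q4, q5}.
Read '0': {q0, q3, q4, q5} → {q1, q2, q3, q4, q5}.
Read '0': {q1, q2, q3, q4, q5} → {q1, q3, q4, q5}.
Read '0': {q1, q3, q4, q5} → {q1, q3, q4, q5}.
Read '0': {q1, q3, q4, q5} → {q1, q3, q4, q5}.
Read '0': {q1, q3, q4, q5} → {q1, q3, q4, q5}.

{q1, q3, q4, q5}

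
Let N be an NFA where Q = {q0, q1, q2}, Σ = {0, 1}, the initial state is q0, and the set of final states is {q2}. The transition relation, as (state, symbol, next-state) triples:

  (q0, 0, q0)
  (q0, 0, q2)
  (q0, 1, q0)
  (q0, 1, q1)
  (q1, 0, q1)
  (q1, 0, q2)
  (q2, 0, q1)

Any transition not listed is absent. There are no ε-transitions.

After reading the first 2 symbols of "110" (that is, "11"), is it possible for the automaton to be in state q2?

No

Start in {q0}.
Read '1': q0→{q0, q1}; now {q0, q1}.
Read '1': q0→{q0, q1}, q1→∅; now {q0, q1}.
State q2 is not in {q0, q1}.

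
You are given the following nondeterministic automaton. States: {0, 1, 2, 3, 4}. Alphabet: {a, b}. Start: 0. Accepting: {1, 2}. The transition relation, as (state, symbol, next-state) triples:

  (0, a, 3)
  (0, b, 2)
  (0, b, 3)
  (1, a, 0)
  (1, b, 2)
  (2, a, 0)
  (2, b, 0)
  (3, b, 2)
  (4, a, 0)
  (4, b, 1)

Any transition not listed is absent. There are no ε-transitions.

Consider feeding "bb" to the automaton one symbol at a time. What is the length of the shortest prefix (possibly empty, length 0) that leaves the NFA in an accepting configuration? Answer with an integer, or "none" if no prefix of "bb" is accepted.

Start in {0}.
Read 'b': 0→{2, 3}; now {2, 3}.
None of the earlier sets intersect F, but {2, 3} does.

1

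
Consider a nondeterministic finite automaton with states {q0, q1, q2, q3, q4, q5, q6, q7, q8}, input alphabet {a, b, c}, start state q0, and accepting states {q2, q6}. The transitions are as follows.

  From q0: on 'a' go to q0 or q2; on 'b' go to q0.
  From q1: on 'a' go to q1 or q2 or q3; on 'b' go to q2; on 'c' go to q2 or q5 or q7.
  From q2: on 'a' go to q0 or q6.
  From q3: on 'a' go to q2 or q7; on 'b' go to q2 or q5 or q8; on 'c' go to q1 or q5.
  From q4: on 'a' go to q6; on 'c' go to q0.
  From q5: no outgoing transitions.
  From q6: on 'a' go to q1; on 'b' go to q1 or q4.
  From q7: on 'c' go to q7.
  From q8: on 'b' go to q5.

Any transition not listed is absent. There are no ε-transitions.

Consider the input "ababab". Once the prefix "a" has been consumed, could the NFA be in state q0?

Yes

Start in {q0}.
Read 'a': {q0} → {q0, q2}.
State q0 is in {q0, q2}.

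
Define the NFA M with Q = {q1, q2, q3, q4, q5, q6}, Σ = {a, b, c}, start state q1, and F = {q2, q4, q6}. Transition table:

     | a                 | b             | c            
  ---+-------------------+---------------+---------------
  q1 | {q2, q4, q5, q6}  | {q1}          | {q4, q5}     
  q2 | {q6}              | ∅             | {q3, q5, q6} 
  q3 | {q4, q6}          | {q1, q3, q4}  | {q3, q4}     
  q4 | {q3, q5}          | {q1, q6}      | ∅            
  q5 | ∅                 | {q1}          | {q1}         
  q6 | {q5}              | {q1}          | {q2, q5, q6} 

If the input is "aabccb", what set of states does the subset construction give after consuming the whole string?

Start in {q1}.
Read 'a': {q1} → {q2, q4, q5, q6}.
Read 'a': {q2, q4, q5, q6} → {q3, q5, q6}.
Read 'b': {q3, q5, q6} → {q1, q3, q4}.
Read 'c': {q1, q3, q4} → {q3, q4, q5}.
Read 'c': {q3, q4, q5} → {q1, q3, q4}.
Read 'b': {q1, q3, q4} → {q1, q3, q4, q6}.

{q1, q3, q4, q6}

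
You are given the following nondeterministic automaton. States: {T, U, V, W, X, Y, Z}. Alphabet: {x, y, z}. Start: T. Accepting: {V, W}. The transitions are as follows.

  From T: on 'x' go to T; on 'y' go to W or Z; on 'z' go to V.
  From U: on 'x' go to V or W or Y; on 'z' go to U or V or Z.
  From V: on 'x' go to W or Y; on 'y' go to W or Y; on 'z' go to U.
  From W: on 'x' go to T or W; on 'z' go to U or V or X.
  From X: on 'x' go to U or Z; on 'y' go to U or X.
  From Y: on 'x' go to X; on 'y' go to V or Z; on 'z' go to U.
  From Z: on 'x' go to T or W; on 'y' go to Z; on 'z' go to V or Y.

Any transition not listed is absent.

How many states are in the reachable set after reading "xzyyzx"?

Start in {T}.
Read 'x': T→{T}; now {T}.
Read 'z': T→{V}; now {V}.
Read 'y': V→{W, Y}; now {W, Y}.
Read 'y': W→∅, Y→{V, Z}; now {V, Z}.
Read 'z': V→{U}, Z→{V, Y}; now {U, V, Y}.
Read 'x': U→{V, W, Y}, V→{W, Y}, Y→{X}; now {V, W, X, Y}.
That set has 4 states.

4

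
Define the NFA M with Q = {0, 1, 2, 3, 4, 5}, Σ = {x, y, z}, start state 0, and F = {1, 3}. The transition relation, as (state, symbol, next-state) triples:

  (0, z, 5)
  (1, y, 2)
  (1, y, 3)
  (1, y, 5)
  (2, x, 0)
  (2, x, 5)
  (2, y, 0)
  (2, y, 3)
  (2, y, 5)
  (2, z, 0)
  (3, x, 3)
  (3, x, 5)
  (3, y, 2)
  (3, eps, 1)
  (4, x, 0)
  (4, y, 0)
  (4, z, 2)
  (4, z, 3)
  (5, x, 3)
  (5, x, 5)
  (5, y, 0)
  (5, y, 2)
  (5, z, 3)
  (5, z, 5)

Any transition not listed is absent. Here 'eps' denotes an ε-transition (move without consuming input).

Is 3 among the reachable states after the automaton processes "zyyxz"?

Yes

Start in {0}.
Read 'z': {0} → {5}.
Read 'y': {5} → {0, 2}.
Read 'y': {0, 2} → {0, 1, 3, 5}.
Read 'x': {0, 1, 3, 5} → {1, 3, 5}.
Read 'z': {1, 3, 5} → {1, 3, 5}.
State 3 is in {1, 3, 5}.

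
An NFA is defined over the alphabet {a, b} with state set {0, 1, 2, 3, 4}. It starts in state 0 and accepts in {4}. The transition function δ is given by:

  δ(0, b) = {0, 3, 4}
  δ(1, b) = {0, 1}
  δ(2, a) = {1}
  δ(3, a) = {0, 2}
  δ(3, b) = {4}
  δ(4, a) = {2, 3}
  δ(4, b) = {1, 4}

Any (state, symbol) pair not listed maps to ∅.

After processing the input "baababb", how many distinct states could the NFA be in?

4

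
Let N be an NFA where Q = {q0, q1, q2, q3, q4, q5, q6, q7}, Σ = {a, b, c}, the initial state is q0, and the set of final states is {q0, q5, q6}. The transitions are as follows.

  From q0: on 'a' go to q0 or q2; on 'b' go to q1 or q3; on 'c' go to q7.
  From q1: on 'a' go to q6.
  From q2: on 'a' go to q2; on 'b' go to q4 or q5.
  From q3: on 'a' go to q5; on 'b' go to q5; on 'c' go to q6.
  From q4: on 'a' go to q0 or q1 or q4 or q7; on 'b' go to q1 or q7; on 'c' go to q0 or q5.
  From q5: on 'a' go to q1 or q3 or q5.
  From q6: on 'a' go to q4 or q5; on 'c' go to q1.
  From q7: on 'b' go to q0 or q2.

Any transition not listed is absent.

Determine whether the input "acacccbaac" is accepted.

No

Start in {q0}.
Read 'a': q0→{q0, q2}; now {q0, q2}.
Read 'c': q0→{q7}, q2→∅; now {q7}.
Read 'a': q7→∅; now ∅.
The set is empty and remains empty for the remaining 7 symbols.
The final set ∅ contains no accepting state.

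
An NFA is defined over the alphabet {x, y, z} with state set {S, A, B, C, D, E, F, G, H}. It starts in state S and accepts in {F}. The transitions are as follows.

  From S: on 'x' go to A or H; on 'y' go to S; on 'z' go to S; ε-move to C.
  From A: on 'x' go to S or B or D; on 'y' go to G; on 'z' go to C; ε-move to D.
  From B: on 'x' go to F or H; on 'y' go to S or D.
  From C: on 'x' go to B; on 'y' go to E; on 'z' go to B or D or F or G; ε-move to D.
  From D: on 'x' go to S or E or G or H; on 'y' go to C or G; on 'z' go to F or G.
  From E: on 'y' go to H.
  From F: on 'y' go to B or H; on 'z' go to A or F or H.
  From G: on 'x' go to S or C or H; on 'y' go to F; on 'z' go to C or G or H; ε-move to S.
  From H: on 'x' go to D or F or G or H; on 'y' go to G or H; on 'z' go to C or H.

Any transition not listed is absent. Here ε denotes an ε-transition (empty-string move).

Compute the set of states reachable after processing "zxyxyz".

{S, A, B, C, D, F, G, H}

Start: ε-closure({S}) = {S, C, D}.
Read 'z': {S, C, D} → {S, B, C, D, F, G}.
Read 'x': {S, B, C, D, F, G} → {S, A, B, C, D, E, F, G, H}.
Read 'y': {S, A, B, C, D, E, F, G, H} → {S, B, C, D, E, F, G, H}.
Read 'x': {S, B, C, D, E, F, G, H} → {S, A, B, C, D, E, F, G, H}.
Read 'y': {S, A, B, C, D, E, F, G, H} → {S, B, C, D, E, F, G, H}.
Read 'z': {S, B, C, D, E, F, G, H} → {S, A, B, C, D, F, G, H}.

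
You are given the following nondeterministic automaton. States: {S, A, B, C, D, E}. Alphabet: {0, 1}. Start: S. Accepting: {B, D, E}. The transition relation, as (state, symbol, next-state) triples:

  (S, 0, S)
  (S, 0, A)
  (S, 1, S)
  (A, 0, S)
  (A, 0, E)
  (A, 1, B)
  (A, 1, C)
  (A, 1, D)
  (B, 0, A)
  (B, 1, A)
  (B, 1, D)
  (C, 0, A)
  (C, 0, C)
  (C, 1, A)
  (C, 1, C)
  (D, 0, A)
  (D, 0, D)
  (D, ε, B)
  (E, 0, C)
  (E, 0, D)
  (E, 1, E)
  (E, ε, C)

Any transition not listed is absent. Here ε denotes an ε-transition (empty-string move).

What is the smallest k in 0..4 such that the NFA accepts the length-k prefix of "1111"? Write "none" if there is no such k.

none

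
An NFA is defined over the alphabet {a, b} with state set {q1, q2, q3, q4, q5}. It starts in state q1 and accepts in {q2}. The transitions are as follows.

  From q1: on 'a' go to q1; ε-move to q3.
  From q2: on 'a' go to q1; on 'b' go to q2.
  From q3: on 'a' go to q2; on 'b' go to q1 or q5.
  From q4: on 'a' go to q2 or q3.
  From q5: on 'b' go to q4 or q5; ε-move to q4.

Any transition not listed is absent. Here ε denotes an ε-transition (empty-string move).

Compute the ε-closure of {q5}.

Begin with {q5}.
ε-move q5 → q4; add q4.

{q4, q5}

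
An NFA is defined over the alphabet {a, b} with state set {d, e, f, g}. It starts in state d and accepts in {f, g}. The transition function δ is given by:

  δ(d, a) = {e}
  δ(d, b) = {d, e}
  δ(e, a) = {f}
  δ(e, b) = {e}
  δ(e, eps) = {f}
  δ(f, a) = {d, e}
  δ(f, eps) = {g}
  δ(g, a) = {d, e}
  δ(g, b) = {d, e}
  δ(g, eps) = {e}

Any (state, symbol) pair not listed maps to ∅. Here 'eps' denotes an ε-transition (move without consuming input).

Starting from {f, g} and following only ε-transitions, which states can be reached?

{e, f, g}

Begin with {f, g}.
ε-move g → e; add e.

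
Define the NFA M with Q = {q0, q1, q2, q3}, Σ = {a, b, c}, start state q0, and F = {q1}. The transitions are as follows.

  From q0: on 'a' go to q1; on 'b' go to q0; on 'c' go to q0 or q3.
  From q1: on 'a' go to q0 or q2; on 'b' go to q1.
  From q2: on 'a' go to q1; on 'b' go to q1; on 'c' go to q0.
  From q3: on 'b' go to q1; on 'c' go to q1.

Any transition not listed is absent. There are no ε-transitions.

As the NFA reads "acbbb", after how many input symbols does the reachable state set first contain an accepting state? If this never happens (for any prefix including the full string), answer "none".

1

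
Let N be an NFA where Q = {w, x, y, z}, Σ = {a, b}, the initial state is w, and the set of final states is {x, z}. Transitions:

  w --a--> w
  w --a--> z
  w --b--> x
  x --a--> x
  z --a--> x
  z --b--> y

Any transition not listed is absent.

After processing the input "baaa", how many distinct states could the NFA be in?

1

Start in {w}.
Read 'b': {w} → {x}.
Read 'a': {x} → {x}.
Read 'a': {x} → {x}.
Read 'a': {x} → {x}.
That set has 1 state.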